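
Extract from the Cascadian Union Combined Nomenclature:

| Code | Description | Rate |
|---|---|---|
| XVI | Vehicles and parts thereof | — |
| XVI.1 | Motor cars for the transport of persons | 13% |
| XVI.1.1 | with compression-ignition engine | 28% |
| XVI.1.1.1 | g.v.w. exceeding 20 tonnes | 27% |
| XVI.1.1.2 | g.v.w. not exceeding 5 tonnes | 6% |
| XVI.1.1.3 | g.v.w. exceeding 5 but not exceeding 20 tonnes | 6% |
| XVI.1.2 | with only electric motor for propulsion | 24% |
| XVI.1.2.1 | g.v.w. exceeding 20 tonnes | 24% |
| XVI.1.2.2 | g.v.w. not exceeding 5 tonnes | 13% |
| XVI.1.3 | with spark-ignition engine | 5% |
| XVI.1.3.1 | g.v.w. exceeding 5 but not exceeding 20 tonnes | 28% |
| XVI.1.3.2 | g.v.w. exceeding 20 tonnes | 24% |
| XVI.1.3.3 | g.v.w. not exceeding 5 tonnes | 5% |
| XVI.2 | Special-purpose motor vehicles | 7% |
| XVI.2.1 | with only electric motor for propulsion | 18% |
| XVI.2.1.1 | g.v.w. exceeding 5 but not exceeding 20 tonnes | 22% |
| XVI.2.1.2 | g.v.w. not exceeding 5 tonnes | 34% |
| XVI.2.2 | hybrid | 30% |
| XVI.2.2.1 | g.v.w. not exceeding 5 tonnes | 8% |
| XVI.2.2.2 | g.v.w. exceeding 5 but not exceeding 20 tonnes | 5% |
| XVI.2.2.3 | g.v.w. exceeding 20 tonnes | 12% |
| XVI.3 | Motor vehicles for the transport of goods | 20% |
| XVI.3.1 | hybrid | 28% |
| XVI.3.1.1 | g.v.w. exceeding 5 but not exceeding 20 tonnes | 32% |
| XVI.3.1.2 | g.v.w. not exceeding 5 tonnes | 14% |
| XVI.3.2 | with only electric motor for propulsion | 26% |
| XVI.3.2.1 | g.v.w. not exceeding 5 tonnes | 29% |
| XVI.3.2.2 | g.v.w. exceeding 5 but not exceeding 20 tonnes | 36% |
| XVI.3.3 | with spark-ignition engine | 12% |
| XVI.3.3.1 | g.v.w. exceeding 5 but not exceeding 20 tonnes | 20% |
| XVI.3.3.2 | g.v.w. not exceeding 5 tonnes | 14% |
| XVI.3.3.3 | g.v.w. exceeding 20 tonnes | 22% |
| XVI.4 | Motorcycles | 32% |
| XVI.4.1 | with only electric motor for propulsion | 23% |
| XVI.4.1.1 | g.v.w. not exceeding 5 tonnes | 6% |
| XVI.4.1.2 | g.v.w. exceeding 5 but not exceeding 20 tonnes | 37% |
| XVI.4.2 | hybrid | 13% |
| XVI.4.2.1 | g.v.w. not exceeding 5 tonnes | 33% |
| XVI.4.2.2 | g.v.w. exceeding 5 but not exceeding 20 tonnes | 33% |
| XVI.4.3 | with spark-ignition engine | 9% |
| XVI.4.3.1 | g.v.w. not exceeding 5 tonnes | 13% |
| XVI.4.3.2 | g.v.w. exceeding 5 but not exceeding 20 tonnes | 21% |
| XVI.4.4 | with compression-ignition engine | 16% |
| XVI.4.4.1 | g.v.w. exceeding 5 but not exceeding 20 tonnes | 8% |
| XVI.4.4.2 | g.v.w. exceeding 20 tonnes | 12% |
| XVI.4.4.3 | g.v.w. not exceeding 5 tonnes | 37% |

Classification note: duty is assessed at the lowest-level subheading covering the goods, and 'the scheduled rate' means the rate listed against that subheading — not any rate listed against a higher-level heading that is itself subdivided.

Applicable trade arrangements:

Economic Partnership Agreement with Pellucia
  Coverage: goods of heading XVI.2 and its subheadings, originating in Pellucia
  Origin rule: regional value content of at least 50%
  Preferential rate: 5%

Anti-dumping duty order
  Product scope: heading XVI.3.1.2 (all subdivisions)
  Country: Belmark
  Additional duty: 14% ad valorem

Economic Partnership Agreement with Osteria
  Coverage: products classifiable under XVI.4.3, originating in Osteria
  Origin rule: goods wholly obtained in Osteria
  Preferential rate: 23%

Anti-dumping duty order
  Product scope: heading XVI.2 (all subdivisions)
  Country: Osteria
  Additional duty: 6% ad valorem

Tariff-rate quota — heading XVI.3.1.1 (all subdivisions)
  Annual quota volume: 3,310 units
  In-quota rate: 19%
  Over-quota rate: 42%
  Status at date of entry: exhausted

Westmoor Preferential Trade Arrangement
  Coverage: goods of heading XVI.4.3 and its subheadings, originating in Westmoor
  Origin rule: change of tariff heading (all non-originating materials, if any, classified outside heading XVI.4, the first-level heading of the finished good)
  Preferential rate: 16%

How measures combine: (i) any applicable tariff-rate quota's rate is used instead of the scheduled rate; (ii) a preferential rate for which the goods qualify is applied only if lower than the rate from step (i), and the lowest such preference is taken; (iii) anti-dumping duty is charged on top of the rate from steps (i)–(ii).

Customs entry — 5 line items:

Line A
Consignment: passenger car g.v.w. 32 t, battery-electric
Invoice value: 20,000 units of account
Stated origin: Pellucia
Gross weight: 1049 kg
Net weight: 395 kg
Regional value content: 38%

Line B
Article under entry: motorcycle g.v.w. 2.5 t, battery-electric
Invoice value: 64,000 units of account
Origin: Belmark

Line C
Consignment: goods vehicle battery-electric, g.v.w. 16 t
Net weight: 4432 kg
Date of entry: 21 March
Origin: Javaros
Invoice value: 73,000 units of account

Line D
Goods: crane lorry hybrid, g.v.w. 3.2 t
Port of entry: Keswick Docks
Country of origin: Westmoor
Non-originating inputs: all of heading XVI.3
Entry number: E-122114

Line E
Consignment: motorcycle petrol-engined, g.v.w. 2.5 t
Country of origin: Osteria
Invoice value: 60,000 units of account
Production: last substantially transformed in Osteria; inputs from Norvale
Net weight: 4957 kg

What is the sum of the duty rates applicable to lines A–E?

Line A: passenger car → XVI.1; battery-electric → XVI.1.2; g.v.w. 32 t → XVI.1.2.1. Scheduled 24%. Pellucia agreement on XVI.2: XVI.1.2.1 not covered. → 24%.
Line B: motorcycle → XVI.4; battery-electric → XVI.4.1; g.v.w. 2.5 t → XVI.4.1.1. Scheduled 6%. No special measure applies. → 6%.
Line C: goods vehicle → XVI.3; battery-electric → XVI.3.2; g.v.w. 16 t → XVI.3.2.2. Scheduled 36%. No special measure applies. → 36%.
Line D: crane lorry → XVI.2; hybrid → XVI.2.2; g.v.w. 3.2 t → XVI.2.2.1. Scheduled 8%. Westmoor agreement on XVI.4.3: XVI.2.2.1 not covered. → 8%.
Line E: motorcycle → XVI.4; petrol-engined → XVI.4.3; g.v.w. 2.5 t → XVI.4.3.1. Scheduled 13%. Osteria agreement on XVI.4.3: not wholly obtained. → 13%.
Sum: 24% + 6% + 36% + 8% + 13% = 87%.

87%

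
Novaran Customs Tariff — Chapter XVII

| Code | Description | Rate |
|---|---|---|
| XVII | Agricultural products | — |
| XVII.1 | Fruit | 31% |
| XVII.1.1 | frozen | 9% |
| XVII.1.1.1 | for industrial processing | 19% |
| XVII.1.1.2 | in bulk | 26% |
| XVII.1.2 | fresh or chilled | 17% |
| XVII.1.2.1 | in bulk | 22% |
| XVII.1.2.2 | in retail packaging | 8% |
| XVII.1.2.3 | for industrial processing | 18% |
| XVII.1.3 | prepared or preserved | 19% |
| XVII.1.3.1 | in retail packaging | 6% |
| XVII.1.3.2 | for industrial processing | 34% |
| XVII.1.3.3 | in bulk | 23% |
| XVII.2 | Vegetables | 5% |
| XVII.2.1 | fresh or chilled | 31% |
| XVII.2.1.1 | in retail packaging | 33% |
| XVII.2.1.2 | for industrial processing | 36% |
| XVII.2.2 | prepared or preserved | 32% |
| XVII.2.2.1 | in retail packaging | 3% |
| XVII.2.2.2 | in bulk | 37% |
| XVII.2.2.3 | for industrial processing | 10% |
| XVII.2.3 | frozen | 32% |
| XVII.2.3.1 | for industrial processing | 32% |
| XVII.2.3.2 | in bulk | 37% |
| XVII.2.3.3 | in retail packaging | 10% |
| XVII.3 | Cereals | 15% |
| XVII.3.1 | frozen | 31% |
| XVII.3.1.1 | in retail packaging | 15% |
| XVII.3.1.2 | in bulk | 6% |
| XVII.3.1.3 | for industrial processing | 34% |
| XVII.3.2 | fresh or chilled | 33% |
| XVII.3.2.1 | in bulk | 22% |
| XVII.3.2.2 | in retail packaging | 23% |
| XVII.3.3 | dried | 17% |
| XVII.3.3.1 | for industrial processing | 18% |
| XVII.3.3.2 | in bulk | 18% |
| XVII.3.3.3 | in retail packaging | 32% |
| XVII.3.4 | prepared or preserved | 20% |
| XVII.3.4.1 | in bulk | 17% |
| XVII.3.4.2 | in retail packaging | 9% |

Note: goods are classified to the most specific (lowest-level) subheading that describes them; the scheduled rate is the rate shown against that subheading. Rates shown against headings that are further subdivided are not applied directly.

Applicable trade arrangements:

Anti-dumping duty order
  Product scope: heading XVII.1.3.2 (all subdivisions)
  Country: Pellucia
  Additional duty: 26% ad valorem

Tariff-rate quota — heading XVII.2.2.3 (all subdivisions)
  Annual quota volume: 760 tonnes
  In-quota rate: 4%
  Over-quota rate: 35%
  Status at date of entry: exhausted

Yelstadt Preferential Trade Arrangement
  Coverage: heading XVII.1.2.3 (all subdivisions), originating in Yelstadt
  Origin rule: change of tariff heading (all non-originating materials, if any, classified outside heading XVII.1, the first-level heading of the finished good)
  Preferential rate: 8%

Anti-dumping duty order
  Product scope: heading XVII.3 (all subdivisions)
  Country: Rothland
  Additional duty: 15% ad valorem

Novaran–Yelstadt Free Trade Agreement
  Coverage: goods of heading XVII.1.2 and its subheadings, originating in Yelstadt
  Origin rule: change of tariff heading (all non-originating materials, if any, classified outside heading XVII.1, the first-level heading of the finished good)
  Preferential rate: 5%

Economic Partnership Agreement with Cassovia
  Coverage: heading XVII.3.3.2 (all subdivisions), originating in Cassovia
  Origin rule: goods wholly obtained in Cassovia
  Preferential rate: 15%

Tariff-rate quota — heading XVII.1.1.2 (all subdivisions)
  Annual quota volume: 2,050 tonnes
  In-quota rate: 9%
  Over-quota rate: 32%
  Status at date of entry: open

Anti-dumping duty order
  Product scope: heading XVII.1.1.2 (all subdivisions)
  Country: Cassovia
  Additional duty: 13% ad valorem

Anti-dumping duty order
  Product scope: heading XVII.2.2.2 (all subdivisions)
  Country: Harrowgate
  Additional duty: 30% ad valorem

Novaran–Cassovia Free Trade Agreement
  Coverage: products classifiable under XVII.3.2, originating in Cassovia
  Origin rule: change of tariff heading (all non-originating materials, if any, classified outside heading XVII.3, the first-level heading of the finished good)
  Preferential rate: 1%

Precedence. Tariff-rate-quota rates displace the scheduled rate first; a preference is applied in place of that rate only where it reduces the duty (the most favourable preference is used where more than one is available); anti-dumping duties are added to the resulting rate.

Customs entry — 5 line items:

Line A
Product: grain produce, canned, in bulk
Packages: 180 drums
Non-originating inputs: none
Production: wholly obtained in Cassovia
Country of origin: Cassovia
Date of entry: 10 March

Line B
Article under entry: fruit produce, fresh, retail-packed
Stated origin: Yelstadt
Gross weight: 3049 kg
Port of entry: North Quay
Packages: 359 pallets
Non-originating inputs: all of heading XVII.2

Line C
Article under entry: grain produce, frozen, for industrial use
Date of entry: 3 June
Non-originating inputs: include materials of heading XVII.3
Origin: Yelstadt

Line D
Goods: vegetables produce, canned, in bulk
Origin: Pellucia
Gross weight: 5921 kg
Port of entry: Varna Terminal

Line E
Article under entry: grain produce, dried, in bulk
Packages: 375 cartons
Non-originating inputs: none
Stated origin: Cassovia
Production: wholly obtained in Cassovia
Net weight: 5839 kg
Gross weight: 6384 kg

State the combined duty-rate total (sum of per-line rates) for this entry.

Line A: grain → XVII.3; canned → XVII.3.4; in bulk → XVII.3.4.1. Scheduled 17%. Cassovia agreement on XVII.3.3.2: XVII.3.4.1 not covered; Cassovia agreement on XVII.3.2: XVII.3.4.1 not covered. → 17%.
Line B: fruit → XVII.1; fresh → XVII.1.2; retail-packed → XVII.1.2.2. Scheduled 8%. Yelstadt agreement on XVII.1.2.3: XVII.1.2.2 not covered; Yelstadt agreement on XVII.1.2: CTH met → 5% available; preferential 5%. → 5%.
Line C: grain → XVII.3; frozen → XVII.3.1; for industrial use → XVII.3.1.3. Scheduled 34%. Yelstadt agreement on XVII.1.2.3: XVII.3.1.3 not covered; Yelstadt agreement on XVII.1.2: XVII.3.1.3 not covered. → 34%.
Line D: vegetables → XVII.2; canned → XVII.2.2; in bulk → XVII.2.2.2. Scheduled 37%. No special measure applies. → 37%.
Line E: grain → XVII.3; dried → XVII.3.3; in bulk → XVII.3.3.2. Scheduled 18%. Cassovia agreement on XVII.3.3.2: wholly obtained → 15% available; Cassovia agreement on XVII.3.2: XVII.3.3.2 not covered; preferential 15%. → 15%.
Sum: 17% + 5% + 34% + 37% + 15% = 108%.

108%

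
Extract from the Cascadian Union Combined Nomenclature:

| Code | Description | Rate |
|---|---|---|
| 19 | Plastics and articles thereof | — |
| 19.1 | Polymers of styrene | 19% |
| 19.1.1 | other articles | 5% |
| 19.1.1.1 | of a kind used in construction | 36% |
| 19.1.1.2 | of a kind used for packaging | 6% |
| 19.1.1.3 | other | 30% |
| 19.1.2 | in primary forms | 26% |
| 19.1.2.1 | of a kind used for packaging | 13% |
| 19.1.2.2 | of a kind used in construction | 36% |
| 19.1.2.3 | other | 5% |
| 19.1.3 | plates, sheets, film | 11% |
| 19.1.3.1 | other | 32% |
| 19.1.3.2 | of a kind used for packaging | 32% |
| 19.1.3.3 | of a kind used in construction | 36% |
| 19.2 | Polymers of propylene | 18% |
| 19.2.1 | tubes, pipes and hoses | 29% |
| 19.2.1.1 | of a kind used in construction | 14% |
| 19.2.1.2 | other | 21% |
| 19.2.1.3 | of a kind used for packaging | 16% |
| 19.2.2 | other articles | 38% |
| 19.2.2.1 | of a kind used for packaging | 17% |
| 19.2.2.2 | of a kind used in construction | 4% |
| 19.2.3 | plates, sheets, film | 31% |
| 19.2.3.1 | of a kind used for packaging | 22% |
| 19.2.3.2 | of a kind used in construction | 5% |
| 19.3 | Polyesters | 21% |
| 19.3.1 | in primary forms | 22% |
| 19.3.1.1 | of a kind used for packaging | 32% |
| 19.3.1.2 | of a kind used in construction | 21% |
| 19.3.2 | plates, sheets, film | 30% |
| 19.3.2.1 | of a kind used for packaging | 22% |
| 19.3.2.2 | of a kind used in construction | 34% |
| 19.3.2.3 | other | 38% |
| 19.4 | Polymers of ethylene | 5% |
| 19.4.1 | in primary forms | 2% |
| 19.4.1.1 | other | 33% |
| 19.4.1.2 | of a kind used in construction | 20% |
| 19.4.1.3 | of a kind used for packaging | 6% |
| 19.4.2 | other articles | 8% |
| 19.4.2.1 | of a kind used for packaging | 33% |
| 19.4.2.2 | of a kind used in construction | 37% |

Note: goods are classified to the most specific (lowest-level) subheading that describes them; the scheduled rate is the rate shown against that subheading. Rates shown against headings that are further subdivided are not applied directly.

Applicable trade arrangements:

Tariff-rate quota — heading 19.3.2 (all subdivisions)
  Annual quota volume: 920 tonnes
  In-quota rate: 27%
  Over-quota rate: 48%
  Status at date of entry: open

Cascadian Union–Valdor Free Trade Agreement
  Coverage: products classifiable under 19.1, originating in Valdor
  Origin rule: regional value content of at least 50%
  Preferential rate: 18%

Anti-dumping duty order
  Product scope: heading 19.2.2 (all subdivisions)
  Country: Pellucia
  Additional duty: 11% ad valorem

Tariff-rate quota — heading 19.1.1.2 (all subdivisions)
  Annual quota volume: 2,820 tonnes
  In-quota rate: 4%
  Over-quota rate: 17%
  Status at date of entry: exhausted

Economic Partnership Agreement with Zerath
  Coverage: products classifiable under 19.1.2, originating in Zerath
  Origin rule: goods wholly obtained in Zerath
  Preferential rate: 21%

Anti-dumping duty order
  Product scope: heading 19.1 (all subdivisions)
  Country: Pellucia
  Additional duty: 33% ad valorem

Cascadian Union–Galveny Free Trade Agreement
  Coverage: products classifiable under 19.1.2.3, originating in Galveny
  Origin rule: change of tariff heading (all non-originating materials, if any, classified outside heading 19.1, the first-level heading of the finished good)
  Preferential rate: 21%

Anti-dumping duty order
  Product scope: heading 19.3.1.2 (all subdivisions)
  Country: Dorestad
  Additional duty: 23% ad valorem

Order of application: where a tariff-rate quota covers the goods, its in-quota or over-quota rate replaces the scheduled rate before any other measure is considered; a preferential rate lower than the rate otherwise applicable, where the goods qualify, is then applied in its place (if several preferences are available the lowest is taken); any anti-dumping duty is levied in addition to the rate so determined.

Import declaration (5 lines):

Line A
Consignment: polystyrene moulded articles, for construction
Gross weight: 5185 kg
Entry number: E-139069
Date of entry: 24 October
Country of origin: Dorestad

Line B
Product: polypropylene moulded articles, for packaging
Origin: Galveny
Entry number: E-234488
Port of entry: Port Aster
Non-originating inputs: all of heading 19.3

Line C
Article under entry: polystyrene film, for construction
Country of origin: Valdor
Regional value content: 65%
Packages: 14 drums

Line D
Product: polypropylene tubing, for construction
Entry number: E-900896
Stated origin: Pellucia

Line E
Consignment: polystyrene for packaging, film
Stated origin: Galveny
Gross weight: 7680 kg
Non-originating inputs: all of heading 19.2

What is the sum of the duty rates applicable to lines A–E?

Line A: polystyrene → 19.1; moulded articles → 19.1.1; for construction → 19.1.1.1. Scheduled 36%. No special measure applies. → 36%.
Line B: polypropylene → 19.2; moulded articles → 19.2.2; for packaging → 19.2.2.1. Scheduled 17%. Galveny agreement on 19.1.2.3: 19.2.2.1 not covered. → 17%.
Line C: polystyrene → 19.1; film → 19.1.3; for construction → 19.1.3.3. Scheduled 36%. Valdor agreement on 19.1: RVC ≥ 50% → 18% available; preferential 18%. → 18%.
Line D: polypropylene → 19.2; tubing → 19.2.1; for construction → 19.2.1.1. Scheduled 14%. No special measure applies. → 14%.
Line E: polystyrene → 19.1; film → 19.1.3; for packaging → 19.1.3.2. Scheduled 32%. Galveny agreement on 19.1.2.3: 19.1.3.2 not covered. → 32%.
Sum: 36% + 17% + 18% + 14% + 32% = 117%.

117%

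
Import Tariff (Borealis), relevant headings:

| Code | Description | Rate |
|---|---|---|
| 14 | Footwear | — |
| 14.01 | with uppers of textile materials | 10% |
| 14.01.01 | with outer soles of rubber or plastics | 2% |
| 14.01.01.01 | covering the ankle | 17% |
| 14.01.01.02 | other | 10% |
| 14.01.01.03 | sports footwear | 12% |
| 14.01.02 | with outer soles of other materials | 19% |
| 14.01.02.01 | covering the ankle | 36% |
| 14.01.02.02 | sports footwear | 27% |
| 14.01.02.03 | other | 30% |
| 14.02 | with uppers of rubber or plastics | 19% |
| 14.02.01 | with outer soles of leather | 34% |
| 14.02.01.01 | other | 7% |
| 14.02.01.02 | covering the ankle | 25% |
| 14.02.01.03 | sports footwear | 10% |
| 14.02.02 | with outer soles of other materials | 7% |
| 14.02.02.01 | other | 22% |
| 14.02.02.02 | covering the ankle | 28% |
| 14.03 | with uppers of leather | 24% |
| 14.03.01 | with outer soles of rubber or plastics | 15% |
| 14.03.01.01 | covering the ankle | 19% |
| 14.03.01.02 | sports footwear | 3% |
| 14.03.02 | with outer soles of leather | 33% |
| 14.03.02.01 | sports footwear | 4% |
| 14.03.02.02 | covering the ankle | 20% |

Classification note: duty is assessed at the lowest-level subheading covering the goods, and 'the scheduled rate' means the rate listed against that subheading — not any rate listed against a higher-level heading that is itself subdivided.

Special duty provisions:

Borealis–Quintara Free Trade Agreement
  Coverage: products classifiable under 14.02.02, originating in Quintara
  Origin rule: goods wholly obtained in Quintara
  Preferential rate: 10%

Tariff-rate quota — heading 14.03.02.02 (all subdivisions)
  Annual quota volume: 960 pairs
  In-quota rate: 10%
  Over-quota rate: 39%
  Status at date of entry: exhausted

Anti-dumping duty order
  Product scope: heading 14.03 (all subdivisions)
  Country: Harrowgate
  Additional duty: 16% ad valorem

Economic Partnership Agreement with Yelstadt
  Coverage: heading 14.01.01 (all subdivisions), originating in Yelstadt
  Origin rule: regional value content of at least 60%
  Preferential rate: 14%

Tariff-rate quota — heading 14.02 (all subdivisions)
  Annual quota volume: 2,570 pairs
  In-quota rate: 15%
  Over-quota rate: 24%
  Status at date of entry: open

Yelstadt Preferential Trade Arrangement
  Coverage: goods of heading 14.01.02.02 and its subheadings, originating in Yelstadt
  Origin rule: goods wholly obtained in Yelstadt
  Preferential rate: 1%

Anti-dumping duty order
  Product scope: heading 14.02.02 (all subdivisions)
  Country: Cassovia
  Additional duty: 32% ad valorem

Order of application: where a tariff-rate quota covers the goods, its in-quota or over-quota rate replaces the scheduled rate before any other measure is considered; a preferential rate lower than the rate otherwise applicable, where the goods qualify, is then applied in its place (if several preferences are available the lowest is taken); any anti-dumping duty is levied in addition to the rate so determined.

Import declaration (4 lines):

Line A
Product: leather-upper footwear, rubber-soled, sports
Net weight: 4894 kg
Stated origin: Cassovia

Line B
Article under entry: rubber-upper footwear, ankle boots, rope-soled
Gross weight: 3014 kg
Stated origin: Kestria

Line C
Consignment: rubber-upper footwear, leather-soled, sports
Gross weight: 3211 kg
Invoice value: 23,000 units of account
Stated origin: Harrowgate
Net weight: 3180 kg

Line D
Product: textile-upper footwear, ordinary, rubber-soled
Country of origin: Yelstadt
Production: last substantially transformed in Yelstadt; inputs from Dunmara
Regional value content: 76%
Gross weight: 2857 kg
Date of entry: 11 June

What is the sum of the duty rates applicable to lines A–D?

43%

Line A: leather-upper → 14.03; rubber-soled → 14.03.01; sports → 14.03.01.02. Scheduled 3%. No special measure applies. → 3%.
Line B: rubber-upper → 14.02; rope-soled → 14.02.02; ankle boots → 14.02.02.02. Scheduled 28%. quota on 14.02 open → in-quota 15%. → 15%.
Line C: rubber-upper → 14.02; leather-soled → 14.02.01; sports → 14.02.01.03. Scheduled 10%. quota on 14.02 open → in-quota 15%. → 15%.
Line D: textile-upper → 14.01; rubber-soled → 14.01.01; ordinary → 14.01.01.02. Scheduled 10%. Yelstadt agreement on 14.01.01: RVC ≥ 60% → 14% available; Yelstadt agreement on 14.01.02.02: 14.01.01.02 not covered; preference 14% not lower than 10% → no reduction. → 10%.
Sum: 3% + 15% + 15% + 10% = 43%.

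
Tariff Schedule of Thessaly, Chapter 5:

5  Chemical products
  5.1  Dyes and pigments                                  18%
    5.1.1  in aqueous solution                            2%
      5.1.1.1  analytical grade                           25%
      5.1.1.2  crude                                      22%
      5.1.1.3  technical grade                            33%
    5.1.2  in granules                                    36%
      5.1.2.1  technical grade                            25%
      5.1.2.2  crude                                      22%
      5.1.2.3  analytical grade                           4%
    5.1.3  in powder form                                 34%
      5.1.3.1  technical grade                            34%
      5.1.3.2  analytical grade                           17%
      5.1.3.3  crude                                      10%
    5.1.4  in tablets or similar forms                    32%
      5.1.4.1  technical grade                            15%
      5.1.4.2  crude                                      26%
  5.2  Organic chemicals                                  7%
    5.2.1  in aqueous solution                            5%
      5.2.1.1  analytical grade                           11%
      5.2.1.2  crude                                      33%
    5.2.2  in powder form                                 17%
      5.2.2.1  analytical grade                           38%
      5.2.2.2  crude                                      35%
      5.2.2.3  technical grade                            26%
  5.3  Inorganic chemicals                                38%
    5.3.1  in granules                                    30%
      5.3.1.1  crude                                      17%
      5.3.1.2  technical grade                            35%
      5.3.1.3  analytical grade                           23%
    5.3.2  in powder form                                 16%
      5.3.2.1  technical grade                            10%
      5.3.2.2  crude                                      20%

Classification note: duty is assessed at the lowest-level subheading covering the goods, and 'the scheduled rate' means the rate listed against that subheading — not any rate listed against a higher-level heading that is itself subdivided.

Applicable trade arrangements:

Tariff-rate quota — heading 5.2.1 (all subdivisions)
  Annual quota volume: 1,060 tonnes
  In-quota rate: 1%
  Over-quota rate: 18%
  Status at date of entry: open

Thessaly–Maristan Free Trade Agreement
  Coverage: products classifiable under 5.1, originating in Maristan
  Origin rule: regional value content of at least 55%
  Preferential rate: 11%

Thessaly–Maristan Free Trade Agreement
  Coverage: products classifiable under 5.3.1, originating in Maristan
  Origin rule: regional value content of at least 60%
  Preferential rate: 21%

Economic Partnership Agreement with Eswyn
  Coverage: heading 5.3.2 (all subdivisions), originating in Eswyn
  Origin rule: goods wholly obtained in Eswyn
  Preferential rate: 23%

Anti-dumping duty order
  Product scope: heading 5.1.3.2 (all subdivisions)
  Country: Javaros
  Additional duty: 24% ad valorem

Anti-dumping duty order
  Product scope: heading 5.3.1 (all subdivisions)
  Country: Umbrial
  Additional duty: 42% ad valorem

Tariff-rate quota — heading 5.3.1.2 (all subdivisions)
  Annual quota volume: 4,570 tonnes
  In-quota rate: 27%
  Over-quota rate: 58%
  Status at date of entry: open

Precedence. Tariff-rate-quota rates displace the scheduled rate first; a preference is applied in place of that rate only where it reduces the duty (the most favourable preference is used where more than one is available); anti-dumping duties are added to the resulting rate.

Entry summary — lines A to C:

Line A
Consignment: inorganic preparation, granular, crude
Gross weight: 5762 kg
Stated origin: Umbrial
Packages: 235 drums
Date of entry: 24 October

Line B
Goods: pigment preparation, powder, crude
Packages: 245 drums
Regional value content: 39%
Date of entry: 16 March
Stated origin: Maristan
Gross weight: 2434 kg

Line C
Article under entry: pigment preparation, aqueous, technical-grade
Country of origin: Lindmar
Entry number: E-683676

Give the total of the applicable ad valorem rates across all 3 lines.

Line A: inorganic → 5.3; granular → 5.3.1; crude → 5.3.1.1. Scheduled 17%. anti-dumping (Umbrial, 5.3.1): +42%; total 17% + 42% = 59%. → 59%.
Line B: pigment → 5.1; powder → 5.1.3; crude → 5.1.3.3. Scheduled 10%. Maristan agreement on 5.1: RVC < 55%; Maristan agreement on 5.3.1: 5.1.3.3 not covered. → 10%.
Line C: pigment → 5.1; aqueous → 5.1.1; technical-grade → 5.1.1.3. Scheduled 33%. No special measure applies. → 33%.
Sum: 59% + 10% + 33% = 102%.

102%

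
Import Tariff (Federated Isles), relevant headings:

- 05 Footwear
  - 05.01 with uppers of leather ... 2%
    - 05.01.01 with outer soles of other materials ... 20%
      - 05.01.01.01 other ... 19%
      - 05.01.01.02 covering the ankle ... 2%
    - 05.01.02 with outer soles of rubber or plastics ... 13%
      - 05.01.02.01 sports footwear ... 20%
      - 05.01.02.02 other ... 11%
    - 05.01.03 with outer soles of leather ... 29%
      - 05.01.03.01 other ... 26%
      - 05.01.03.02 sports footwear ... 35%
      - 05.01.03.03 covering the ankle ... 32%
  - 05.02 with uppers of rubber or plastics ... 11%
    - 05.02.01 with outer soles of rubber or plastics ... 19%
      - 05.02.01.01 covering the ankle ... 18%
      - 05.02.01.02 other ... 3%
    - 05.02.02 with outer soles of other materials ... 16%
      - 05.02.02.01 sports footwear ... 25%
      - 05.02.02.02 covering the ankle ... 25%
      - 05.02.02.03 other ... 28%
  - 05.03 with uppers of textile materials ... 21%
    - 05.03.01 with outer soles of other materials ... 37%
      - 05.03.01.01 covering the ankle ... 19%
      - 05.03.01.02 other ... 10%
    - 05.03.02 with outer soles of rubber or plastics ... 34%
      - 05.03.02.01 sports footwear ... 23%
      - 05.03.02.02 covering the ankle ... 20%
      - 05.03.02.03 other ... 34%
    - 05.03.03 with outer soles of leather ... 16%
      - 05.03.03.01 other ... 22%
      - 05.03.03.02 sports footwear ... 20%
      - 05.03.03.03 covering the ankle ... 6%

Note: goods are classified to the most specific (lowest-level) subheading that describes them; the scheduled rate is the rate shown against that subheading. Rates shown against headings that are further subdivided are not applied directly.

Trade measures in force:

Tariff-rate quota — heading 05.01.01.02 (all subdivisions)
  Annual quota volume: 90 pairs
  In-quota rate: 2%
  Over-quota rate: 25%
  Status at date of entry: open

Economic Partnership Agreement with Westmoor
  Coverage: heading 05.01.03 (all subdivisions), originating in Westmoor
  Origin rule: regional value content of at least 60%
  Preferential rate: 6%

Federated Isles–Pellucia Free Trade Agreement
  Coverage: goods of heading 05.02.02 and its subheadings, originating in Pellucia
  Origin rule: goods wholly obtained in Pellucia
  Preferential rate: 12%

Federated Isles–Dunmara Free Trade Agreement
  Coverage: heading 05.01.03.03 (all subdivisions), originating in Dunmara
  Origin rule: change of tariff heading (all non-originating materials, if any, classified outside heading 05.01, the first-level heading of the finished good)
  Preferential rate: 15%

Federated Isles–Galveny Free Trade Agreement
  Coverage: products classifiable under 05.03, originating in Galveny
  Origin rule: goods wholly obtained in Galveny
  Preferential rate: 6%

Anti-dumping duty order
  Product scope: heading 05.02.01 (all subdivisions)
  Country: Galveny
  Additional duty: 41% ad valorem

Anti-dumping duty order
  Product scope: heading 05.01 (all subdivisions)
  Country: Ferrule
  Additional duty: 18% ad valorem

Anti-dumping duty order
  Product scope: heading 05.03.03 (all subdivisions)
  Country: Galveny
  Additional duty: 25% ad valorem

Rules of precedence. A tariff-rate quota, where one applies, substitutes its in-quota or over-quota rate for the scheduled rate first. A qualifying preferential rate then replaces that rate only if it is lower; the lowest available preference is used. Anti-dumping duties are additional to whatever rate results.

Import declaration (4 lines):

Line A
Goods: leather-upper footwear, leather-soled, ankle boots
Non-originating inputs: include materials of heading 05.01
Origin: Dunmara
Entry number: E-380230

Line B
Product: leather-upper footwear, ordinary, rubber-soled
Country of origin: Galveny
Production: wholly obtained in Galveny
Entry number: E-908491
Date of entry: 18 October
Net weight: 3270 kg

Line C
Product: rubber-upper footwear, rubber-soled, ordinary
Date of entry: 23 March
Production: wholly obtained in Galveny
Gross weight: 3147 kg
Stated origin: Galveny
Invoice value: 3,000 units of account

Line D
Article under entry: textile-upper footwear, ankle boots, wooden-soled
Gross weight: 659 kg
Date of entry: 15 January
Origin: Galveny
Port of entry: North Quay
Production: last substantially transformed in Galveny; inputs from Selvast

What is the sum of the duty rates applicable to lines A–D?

Line A: leather-upper → 05.01; leather-soled → 05.01.03; ankle boots → 05.01.03.03. Scheduled 32%. Dunmara agreement on 05.01.03.03: CTH not met. → 32%.
Line B: leather-upper → 05.01; rubber-soled → 05.01.02; ordinary → 05.01.02.02. Scheduled 11%. Galveny agreement on 05.03: 05.01.02.02 not covered. → 11%.
Line C: rubber-upper → 05.02; rubber-soled → 05.02.01; ordinary → 05.02.01.02. Scheduled 3%. Galveny agreement on 05.03: 05.02.01.02 not covered; anti-dumping (Galveny, 05.02.01): +41%; total 3% + 41% = 44%. → 44%.
Line D: textile-upper → 05.03; wooden-soled → 05.03.01; ankle boots → 05.03.01.01. Scheduled 19%. Galveny agreement on 05.03: not wholly obtained. → 19%.
Sum: 32% + 11% + 44% + 19% = 106%.

106%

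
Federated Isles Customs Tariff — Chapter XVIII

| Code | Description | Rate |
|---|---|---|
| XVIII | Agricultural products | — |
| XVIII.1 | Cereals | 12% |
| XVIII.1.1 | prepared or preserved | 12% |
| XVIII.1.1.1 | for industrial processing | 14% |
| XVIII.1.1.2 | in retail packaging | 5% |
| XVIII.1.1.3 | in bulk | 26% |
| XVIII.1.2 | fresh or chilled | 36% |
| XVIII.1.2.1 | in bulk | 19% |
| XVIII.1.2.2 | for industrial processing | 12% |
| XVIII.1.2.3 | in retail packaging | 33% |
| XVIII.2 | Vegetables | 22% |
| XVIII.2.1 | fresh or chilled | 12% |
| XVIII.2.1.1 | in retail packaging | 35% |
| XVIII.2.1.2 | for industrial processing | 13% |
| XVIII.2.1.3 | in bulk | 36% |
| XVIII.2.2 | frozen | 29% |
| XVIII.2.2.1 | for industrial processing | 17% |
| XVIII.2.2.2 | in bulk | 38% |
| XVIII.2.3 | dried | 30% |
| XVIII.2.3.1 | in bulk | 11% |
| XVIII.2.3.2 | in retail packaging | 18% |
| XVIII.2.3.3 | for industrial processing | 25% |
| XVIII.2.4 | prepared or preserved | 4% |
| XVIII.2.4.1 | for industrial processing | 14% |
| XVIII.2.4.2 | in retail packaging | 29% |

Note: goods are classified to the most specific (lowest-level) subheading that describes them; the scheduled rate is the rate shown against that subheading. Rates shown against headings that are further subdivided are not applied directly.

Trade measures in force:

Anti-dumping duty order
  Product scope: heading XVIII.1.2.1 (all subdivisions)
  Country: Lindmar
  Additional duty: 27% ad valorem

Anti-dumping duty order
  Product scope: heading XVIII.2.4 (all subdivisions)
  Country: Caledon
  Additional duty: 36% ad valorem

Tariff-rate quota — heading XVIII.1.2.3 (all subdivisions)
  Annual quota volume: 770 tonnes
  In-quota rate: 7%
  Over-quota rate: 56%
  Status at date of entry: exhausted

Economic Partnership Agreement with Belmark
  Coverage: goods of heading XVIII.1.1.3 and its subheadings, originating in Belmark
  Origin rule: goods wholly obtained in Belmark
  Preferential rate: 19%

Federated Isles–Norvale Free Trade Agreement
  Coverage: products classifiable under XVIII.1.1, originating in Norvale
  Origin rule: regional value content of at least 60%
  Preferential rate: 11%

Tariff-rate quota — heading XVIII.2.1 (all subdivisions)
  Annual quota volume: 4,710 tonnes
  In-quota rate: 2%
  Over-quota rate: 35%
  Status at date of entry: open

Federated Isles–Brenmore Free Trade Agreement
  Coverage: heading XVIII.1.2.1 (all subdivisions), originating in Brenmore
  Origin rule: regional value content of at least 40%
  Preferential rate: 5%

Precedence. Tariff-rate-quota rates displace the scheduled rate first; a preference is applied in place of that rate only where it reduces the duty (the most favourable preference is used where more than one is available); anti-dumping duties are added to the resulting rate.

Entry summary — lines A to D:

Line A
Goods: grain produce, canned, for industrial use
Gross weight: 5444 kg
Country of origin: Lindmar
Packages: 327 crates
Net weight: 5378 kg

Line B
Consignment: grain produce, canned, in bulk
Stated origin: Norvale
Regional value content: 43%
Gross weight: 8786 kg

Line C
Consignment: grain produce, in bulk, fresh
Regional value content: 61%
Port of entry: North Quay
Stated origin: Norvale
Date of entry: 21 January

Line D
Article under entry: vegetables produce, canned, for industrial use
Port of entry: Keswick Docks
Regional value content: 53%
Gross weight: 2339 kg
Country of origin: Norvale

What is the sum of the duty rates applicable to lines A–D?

73%

Line A: grain → XVIII.1; canned → XVIII.1.1; for industrial use → XVIII.1.1.1. Scheduled 14%. No special measure applies. → 14%.
Line B: grain → XVIII.1; canned → XVIII.1.1; in bulk → XVIII.1.1.3. Scheduled 26%. Norvale agreement on XVIII.1.1: RVC < 60%. → 26%.
Line C: grain → XVIII.1; fresh → XVIII.1.2; in bulk → XVIII.1.2.1. Scheduled 19%. Norvale agreement on XVIII.1.1: XVIII.1.2.1 not covered. → 19%.
Line D: vegetables → XVIII.2; canned → XVIII.2.4; for industrial use → XVIII.2.4.1. Scheduled 14%. Norvale agreement on XVIII.1.1: XVIII.2.4.1 not covered. → 14%.
Sum: 14% + 26% + 19% + 14% = 73%.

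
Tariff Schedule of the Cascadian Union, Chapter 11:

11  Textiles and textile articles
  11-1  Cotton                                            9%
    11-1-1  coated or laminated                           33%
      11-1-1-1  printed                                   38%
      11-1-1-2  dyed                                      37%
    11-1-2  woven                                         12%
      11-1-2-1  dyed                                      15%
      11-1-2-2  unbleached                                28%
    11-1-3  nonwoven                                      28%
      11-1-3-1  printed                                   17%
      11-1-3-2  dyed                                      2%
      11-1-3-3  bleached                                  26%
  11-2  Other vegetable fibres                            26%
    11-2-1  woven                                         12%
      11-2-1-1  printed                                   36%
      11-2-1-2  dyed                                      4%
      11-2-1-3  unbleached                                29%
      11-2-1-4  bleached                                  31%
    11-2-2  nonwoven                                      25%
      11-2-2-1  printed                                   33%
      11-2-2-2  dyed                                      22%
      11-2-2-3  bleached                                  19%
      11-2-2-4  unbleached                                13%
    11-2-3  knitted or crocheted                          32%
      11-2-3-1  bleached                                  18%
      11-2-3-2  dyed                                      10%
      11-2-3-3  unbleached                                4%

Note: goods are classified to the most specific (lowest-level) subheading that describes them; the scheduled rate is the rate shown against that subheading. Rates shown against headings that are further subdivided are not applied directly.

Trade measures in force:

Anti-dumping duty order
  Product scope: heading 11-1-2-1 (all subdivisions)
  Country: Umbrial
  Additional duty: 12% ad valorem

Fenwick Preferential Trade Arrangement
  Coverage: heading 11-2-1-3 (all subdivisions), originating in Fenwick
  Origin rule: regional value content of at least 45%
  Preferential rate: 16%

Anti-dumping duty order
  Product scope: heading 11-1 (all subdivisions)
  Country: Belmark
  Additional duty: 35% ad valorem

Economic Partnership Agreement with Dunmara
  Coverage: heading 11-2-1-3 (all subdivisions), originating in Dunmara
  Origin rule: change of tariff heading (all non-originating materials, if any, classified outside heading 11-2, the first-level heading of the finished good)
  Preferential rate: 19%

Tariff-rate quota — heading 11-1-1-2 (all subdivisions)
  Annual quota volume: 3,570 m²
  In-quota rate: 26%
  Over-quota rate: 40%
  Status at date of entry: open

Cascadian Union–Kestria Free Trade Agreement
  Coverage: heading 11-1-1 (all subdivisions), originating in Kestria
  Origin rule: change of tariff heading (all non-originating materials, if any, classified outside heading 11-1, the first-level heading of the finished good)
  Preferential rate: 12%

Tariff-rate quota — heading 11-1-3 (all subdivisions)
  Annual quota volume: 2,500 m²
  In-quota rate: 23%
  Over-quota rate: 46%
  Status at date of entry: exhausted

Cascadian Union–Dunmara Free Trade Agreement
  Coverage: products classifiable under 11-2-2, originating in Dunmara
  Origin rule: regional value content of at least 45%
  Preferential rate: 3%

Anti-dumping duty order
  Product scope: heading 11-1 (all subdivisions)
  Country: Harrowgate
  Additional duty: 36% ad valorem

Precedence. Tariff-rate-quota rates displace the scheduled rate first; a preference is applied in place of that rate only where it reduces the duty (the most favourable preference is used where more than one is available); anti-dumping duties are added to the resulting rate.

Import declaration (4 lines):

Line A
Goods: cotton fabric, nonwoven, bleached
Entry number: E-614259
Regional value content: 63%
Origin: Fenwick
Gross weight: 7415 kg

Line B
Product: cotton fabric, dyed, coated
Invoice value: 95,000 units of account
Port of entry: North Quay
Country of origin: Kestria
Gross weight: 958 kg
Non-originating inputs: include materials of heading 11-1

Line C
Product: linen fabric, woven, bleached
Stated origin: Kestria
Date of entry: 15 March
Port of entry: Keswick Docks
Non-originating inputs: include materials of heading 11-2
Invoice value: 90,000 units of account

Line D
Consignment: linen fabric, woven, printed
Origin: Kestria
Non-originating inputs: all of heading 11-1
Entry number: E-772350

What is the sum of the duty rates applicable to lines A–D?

Line A: cotton → 11-1; nonwoven → 11-1-3; bleached → 11-1-3-3. Scheduled 26%. quota on 11-1-3 exhausted → over-quota 46%; Fenwick agreement on 11-2-1-3: 11-1-3-3 not covered. → 46%.
Line B: cotton → 11-1; coated → 11-1-1; dyed → 11-1-1-2. Scheduled 37%. quota on 11-1-1-2 open → in-quota 26%; Kestria agreement on 11-1-1: CTH not met. → 26%.
Line C: linen → 11-2; woven → 11-2-1; bleached → 11-2-1-4. Scheduled 31%. Kestria agreement on 11-1-1: 11-2-1-4 not covered. → 31%.
Line D: linen → 11-2; woven → 11-2-1; printed → 11-2-1-1. Scheduled 36%. Kestria agreement on 11-1-1: 11-2-1-1 not covered. → 36%.
Sum: 46% + 26% + 31% + 36% = 139%.

139%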